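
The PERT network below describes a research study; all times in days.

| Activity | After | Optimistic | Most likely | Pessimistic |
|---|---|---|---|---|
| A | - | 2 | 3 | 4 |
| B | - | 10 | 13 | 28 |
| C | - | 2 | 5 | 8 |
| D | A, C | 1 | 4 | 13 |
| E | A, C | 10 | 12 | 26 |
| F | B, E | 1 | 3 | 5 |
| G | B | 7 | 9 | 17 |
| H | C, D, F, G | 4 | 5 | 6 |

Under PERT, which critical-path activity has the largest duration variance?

B

te_A = (2 + 4·3 + 4)/6 = 18/6 = 3; σ²_A = ((4−2)/6)² = 0.111
te_B = (10 + 4·13 + 28)/6 = 90/6 = 15; σ²_B = ((28−10)/6)² = 9.000
te_C = (2 + 4·5 + 8)/6 = 30/6 = 5; σ²_C = ((8−2)/6)² = 1.000
te_D = (1 + 4·4 + 13)/6 = 30/6 = 5; σ²_D = ((13−1)/6)² = 4.000
te_E = (10 + 4·12 + 26)/6 = 84/6 = 14; σ²_E = ((26−10)/6)² = 7.111
te_F = (1 + 4·3 + 5)/6 = 18/6 = 3; σ²_F = ((5−1)/6)² = 0.444
te_G = (7 + 4·9 + 17)/6 = 60/6 = 10; σ²_G = ((17−7)/6)² = 2.778
te_H = (4 + 4·5 + 6)/6 = 30/6 = 5; σ²_H = ((6−4)/6)² = 0.111

Forward pass:
ES_A = 0; EF_A = 3
ES_B = 0; EF_B = 15
ES_C = 0; EF_C = 5
ES_D = max(EF_A=3, EF_C=5) = 5; EF_D = 5+5 = 10
ES_E = max(EF_A=3, EF_C=5) = 5; EF_E = 5+14 = 19
ES_F = max(EF_B=15, EF_E=19) = 19; EF_F = 19+3 = 22
ES_G = 15; EF_G = 15+10 = 25
ES_H = max(EF_C=5, EF_D=10, EF_F=22, EF_G=25) = 25; EF_H = 25+5 = 30
Expected project duration μ = 30 days. Critical path: B → G → H.

Variances on critical path: σ²_B=9.000, σ²_G=2.778, σ²_H=0.111.
Largest is σ²_B = 9.000.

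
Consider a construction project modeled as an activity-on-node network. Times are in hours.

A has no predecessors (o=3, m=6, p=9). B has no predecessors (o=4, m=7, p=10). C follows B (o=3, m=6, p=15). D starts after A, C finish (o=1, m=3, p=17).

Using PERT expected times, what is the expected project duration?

te_A = (3 + 4·6 + 9)/6 = 36/6 = 6
te_B = (4 + 4·7 + 10)/6 = 42/6 = 7
te_C = (3 + 4·6 + 15)/6 = 42/6 = 7
te_D = (1 + 4·3 + 17)/6 = 30/6 = 5

Forward pass:
ES_A = 0; EF_A = 6
ES_B = 0; EF_B = 7
ES_C = 7; EF_C = 7+7 = 14
ES_D = max(EF_A=6, EF_C=14) = 14; EF_D = 14+5 = 19
Expected project duration μ = 19 hours. Critical path: B → C → D.

19 hours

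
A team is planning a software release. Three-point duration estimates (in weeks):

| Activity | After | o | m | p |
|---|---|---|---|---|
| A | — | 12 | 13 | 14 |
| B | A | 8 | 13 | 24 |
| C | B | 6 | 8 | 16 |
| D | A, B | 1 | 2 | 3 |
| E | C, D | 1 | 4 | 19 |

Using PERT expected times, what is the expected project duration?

te_A = (12 + 4·13 + 14)/6 = 78/6 = 13
te_B = (8 + 4·13 + 24)/6 = 84/6 = 14
te_C = (6 + 4·8 + 16)/6 = 54/6 = 9
te_D = (1 + 4·2 + 3)/6 = 12/6 = 2
te_E = (1 + 4·4 + 19)/6 = 36/6 = 6

Forward pass:
ES_A = 0; EF_A = 13
ES_B = 13; EF_B = 13+14 = 27
ES_C = 27; EF_C = 27+9 = 36
ES_D = max(EF_A=13, EF_B=27) = 27; EF_D = 27+2 = 29
ES_E = max(EF_C=36, EF_D=29) = 36; EF_E = 36+6 = 42
Expected project duration μ = 42 weeks. Critical path: A → B → C → E.

42 weeks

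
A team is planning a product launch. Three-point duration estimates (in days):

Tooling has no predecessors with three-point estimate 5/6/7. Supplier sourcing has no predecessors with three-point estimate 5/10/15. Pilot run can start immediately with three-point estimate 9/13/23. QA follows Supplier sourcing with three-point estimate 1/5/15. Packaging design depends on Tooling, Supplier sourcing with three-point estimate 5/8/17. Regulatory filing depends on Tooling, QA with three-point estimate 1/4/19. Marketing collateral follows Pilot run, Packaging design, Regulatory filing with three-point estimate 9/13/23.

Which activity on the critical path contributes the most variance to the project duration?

Regulatory filing

te_Tooling = (5 + 4·6 + 7)/6 = 36/6 = 6; σ²_Tooling = ((7−5)/6)² = 0.111
te_Supplier sourcing = (5 + 4·10 + 15)/6 = 60/6 = 10; σ²_Supplier sourcing = ((15−5)/6)² = 2.778
te_Pilot run = (9 + 4·13 + 23)/6 = 84/6 = 14; σ²_Pilot run = ((23−9)/6)² = 5.444
te_QA = (1 + 4·5 + 15)/6 = 36/6 = 6; σ²_QA = ((15−1)/6)² = 5.444
te_Packaging design = (5 + 4·8 + 17)/6 = 54/6 = 9; σ²_Packaging design = ((17−5)/6)² = 4.000
te_Regulatory filing = (1 + 4·4 + 19)/6 = 36/6 = 6; σ²_Regulatory filing = ((19−1)/6)² = 9.000
te_Marketing collateral = (9 + 4·13 + 23)/6 = 84/6 = 14; σ²_Marketing collateral = ((23−9)/6)² = 5.444

Forward pass:
ES_Tooling = 0; EF_Tooling = 6
ES_Supplier sourcing = 0; EF_Supplier sourcing = 10
ES_Pilot run = 0; EF_Pilot run = 14
ES_QA = 10; EF_QA = 10+6 = 16
ES_Packaging design = max(EF_Tooling=6, EF_Supplier sourcing=10) = 10; EF_Packaging design = 10+9 = 19
ES_Regulatory filing = max(EF_Tooling=6, EF_QA=16) = 16; EF_Regulatory filing = 16+6 = 22
ES_Marketing collateral = max(EF_Pilot run=14, EF_Packaging design=19, EF_Regulatory filing=22) = 22; EF_Marketing collateral = 22+14 = 36
Expected project duration μ = 36 days. Critical path: Supplier sourcing → QA → Regulatory filing → Marketing collateral.

Variances on critical path: σ²_Supplier sourcing=2.778, σ²_QA=5.444, σ²_Regulatory filing=9.000, σ²_Marketing collateral=5.444.
Largest is σ²_Regulatory filing = 9.000.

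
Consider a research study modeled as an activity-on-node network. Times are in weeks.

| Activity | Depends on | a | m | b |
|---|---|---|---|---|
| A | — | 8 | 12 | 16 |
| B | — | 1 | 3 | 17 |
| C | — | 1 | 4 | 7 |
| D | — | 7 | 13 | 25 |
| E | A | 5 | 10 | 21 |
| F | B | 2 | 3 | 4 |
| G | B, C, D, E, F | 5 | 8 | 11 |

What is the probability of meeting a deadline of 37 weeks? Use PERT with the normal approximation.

0.972

te_A = (8 + 4·12 + 16)/6 = 72/6 = 12; σ²_A = ((16−8)/6)² = 1.778
te_B = (1 + 4·3 + 17)/6 = 30/6 = 5; σ²_B = ((17−1)/6)² = 7.111
te_C = (1 + 4·4 + 7)/6 = 24/6 = 4; σ²_C = ((7−1)/6)² = 1.000
te_D = (7 + 4·13 + 25)/6 = 84/6 = 14; σ²_D = ((25−7)/6)² = 9.000
te_E = (5 + 4·10 + 21)/6 = 66/6 = 11; σ²_E = ((21−5)/6)² = 7.111
te_F = (2 + 4·3 + 4)/6 = 18/6 = 3; σ²_F = ((4−2)/6)² = 0.111
te_G = (5 + 4·8 + 11)/6 = 48/6 = 8; σ²_G = ((11−5)/6)² = 1.000

Forward pass:
ES_A = 0; EF_A = 12
ES_B = 0; EF_B = 5
ES_C = 0; EF_C = 4
ES_D = 0; EF_D = 14
ES_E = 12; EF_E = 12+11 = 23
ES_F = 5; EF_F = 5+3 = 8
ES_G = max(EF_B=5, EF_C=4, EF_D=14, EF_E=23, EF_F=8) = 23; EF_G = 23+8 = 31
Expected project duration μ = 31 weeks. Critical path: A → E → G.

Variance along critical path = 1.778 + 7.111 + 1.000 = 9.889; σ = √9.889 = 3.145 weeks.
Z = (37 − 31) / 3.145 = 1.908
P(T ≤ 37) = Φ(1.908) ≈ 0.972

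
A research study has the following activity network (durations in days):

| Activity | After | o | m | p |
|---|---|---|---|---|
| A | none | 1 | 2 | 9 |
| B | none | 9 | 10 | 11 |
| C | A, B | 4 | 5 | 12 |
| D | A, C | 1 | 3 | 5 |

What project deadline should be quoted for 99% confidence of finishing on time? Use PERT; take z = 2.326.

22.6 days

te_A = (1 + 4·2 + 9)/6 = 18/6 = 3; σ²_A = ((9−1)/6)² = 1.778
te_B = (9 + 4·10 + 11)/6 = 60/6 = 10; σ²_B = ((11−9)/6)² = 0.111
te_C = (4 + 4·5 + 12)/6 = 36/6 = 6; σ²_C = ((12−4)/6)² = 1.778
te_D = (1 + 4·3 + 5)/6 = 18/6 = 3; σ²_D = ((5−1)/6)² = 0.444

Forward pass:
ES_A = 0; EF_A = 3
ES_B = 0; EF_B = 10
ES_C = max(EF_A=3, EF_B=10) = 10; EF_C = 10+6 = 16
ES_D = max(EF_A=3, EF_C=16) = 16; EF_D = 16+3 = 19
Expected project duration μ = 19 days. Critical path: B → C → D.

Variance along critical path = 0.111 + 1.778 + 0.444 = 2.333; σ = 1.528 days.
D = μ + z·σ = 19 + 2.326·1.528 = 22.6 days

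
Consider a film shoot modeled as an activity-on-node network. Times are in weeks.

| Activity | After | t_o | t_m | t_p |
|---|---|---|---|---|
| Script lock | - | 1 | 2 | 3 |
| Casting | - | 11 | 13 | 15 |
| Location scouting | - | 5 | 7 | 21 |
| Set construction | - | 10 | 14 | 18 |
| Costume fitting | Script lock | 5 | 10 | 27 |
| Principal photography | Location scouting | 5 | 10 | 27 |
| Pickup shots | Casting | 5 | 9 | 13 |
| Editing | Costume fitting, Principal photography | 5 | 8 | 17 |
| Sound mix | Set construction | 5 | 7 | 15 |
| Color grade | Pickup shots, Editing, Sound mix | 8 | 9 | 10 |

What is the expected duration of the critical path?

te_Script lock = (1 + 4·2 + 3)/6 = 12/6 = 2
te_Casting = (11 + 4·13 + 15)/6 = 78/6 = 13
te_Location scouting = (5 + 4·7 + 21)/6 = 54/6 = 9
te_Set construction = (10 + 4·14 + 18)/6 = 84/6 = 14
te_Costume fitting = (5 + 4·10 + 27)/6 = 72/6 = 12
te_Principal photography = (5 + 4·10 + 27)/6 = 72/6 = 12
te_Pickup shots = (5 + 4·9 + 13)/6 = 54/6 = 9
te_Editing = (5 + 4·8 + 17)/6 = 54/6 = 9
te_Sound mix = (5 + 4·7 + 15)/6 = 48/6 = 8
te_Color grade = (8 + 4·9 + 10)/6 = 54/6 = 9

Forward pass:
ES_Script lock = 0; EF_Script lock = 2
ES_Casting = 0; EF_Casting = 13
ES_Location scouting = 0; EF_Location scouting = 9
ES_Set construction = 0; EF_Set construction = 14
ES_Costume fitting = 2; EF_Costume fitting = 2+12 = 14
ES_Principal photography = 9; EF_Principal photography = 9+12 = 21
ES_Pickup shots = 13; EF_Pickup shots = 13+9 = 22
ES_Editing = max(EF_Costume fitting=14, EF_Principal photography=21) = 21; EF_Editing = 21+9 = 30
ES_Sound mix = 14; EF_Sound mix = 14+8 = 22
ES_Color grade = max(EF_Pickup shots=22, EF_Editing=30, EF_Sound mix=22) = 30; EF_Color grade = 30+9 = 39
Expected project duration μ = 39 weeks. Critical path: Location scouting → Principal photography → Editing → Color grade.

39 weeks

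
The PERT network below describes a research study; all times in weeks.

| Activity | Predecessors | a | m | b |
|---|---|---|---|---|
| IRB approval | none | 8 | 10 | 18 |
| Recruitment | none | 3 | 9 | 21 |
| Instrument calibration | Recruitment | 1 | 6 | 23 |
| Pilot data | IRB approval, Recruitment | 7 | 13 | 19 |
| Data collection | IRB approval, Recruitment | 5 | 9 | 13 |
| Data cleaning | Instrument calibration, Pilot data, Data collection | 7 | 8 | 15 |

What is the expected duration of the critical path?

33 weeks

te_IRB approval = (8 + 4·10 + 18)/6 = 66/6 = 11
te_Recruitment = (3 + 4·9 + 21)/6 = 60/6 = 10
te_Instrument calibration = (1 + 4·6 + 23)/6 = 48/6 = 8
te_Pilot data = (7 + 4·13 + 19)/6 = 78/6 = 13
te_Data collection = (5 + 4·9 + 13)/6 = 54/6 = 9
te_Data cleaning = (7 + 4·8 + 15)/6 = 54/6 = 9

Forward pass:
ES_IRB approval = 0; EF_IRB approval = 11
ES_Recruitment = 0; EF_Recruitment = 10
ES_Instrument calibration = 10; EF_Instrument calibration = 10+8 = 18
ES_Pilot data = max(EF_IRB approval=11, EF_Recruitment=10) = 11; EF_Pilot data = 11+13 = 24
ES_Data collection = max(EF_IRB approval=11, EF_Recruitment=10) = 11; EF_Data collection = 11+9 = 20
ES_Data cleaning = max(EF_Instrument calibration=18, EF_Pilot data=24, EF_Data collection=20) = 24; EF_Data cleaning = 24+9 = 33
Expected project duration μ = 33 weeks. Critical path: IRB approval → Pilot data → Data cleaning.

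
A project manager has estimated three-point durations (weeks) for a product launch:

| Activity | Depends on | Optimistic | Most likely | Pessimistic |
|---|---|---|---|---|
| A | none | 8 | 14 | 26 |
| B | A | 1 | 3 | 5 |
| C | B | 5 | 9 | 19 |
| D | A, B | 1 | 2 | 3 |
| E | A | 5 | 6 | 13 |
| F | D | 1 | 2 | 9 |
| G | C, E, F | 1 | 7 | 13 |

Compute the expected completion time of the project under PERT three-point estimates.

35 weeks

te_A = (8 + 4·14 + 26)/6 = 90/6 = 15
te_B = (1 + 4·3 + 5)/6 = 18/6 = 3
te_C = (5 + 4·9 + 19)/6 = 60/6 = 10
te_D = (1 + 4·2 + 3)/6 = 12/6 = 2
te_E = (5 + 4·6 + 13)/6 = 42/6 = 7
te_F = (1 + 4·2 + 9)/6 = 18/6 = 3
te_G = (1 + 4·7 + 13)/6 = 42/6 = 7

Forward pass:
ES_A = 0; EF_A = 15
ES_B = 15; EF_B = 15+3 = 18
ES_C = 18; EF_C = 18+10 = 28
ES_D = max(EF_A=15, EF_B=18) = 18; EF_D = 18+2 = 20
ES_E = 15; EF_E = 15+7 = 22
ES_F = 20; EF_F = 20+3 = 23
ES_G = max(EF_C=28, EF_E=22, EF_F=23) = 28; EF_G = 28+7 = 35
Expected project duration μ = 35 weeks. Critical path: A → B → C → G.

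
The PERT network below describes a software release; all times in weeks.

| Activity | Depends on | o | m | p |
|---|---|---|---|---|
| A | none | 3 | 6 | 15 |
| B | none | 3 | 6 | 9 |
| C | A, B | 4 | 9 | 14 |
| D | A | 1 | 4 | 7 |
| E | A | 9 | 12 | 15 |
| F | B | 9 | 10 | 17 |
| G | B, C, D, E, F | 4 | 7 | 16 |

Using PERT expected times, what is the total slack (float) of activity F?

te_A = (3 + 4·6 + 15)/6 = 42/6 = 7
te_B = (3 + 4·6 + 9)/6 = 36/6 = 6
te_C = (4 + 4·9 + 14)/6 = 54/6 = 9
te_D = (1 + 4·4 + 7)/6 = 24/6 = 4
te_E = (9 + 4·12 + 15)/6 = 72/6 = 12
te_F = (9 + 4·10 + 17)/6 = 66/6 = 11
te_G = (4 + 4·7 + 16)/6 = 48/6 = 8

Forward pass:
ES_A = 0; EF_A = 7
ES_B = 0; EF_B = 6
ES_C = max(EF_A=7, EF_B=6) = 7; EF_C = 7+9 = 16
ES_D = 7; EF_D = 7+4 = 11
ES_E = 7; EF_E = 7+12 = 19
ES_F = 6; EF_F = 6+11 = 17
ES_G = max(EF_B=6, EF_C=16, EF_D=11, EF_E=19, EF_F=17) = 19; EF_G = 19+8 = 27
Expected project duration μ = 27 weeks. Critical path: A → E → G.

Backward pass:
LF_G = 27; LS_G = 27−8 = 19
LF_F = LS_G = 19; LS_F = 19−11 = 8
LF_E = LS_G = 19; LS_E = 19−12 = 7
LF_D = LS_G = 19; LS_D = 19−4 = 15
LF_C = LS_G = 19; LS_C = 19−9 = 10
LF_B = min(LS_C=10, LS_F=8, LS_G=19) = 8; LS_B = 8−6 = 2
LF_A = min(LS_C=10, LS_D=15, LS_E=7) = 7; LS_A = 7−7 = 0
Slack_F = LS_F − ES_F = 8 − 6 = 2

2 weeks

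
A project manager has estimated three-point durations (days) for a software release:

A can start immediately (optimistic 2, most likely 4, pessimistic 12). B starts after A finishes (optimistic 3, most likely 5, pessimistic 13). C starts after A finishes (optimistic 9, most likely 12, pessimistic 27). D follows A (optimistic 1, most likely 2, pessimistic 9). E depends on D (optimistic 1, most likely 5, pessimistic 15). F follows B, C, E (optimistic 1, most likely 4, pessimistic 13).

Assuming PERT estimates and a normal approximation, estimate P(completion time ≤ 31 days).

0.961

te_A = (2 + 4·4 + 12)/6 = 30/6 = 5; σ²_A = ((12−2)/6)² = 2.778
te_B = (3 + 4·5 + 13)/6 = 36/6 = 6; σ²_B = ((13−3)/6)² = 2.778
te_C = (9 + 4·12 + 27)/6 = 84/6 = 14; σ²_C = ((27−9)/6)² = 9.000
te_D = (1 + 4·2 + 9)/6 = 18/6 = 3; σ²_D = ((9−1)/6)² = 1.778
te_E = (1 + 4·5 + 15)/6 = 36/6 = 6; σ²_E = ((15−1)/6)² = 5.444
te_F = (1 + 4·4 + 13)/6 = 30/6 = 5; σ²_F = ((13−1)/6)² = 4.000

Forward pass:
ES_A = 0; EF_A = 5
ES_B = 5; EF_B = 5+6 = 11
ES_C = 5; EF_C = 5+14 = 19
ES_D = 5; EF_D = 5+3 = 8
ES_E = 8; EF_E = 8+6 = 14
ES_F = max(EF_B=11, EF_C=19, EF_E=14) = 19; EF_F = 19+5 = 24
Expected project duration μ = 24 days. Critical path: A → C → F.

Variance along critical path = 2.778 + 9.000 + 4.000 = 15.778; σ = √15.778 = 3.972 days.
Z = (31 − 24) / 3.972 = 1.762
P(T ≤ 31) = Φ(1.762) ≈ 0.961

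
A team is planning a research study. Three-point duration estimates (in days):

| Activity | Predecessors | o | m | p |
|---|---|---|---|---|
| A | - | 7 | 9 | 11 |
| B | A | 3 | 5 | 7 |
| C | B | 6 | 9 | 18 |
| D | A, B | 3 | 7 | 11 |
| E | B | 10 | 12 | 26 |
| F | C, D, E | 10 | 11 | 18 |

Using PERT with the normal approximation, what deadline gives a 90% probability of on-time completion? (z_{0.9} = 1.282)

te_A = (7 + 4·9 + 11)/6 = 54/6 = 9; σ²_A = ((11−7)/6)² = 0.444
te_B = (3 + 4·5 + 7)/6 = 30/6 = 5; σ²_B = ((7−3)/6)² = 0.444
te_C = (6 + 4·9 + 18)/6 = 60/6 = 10; σ²_C = ((18−6)/6)² = 4.000
te_D = (3 + 4·7 + 11)/6 = 42/6 = 7; σ²_D = ((11−3)/6)² = 1.778
te_E = (10 + 4·12 + 26)/6 = 84/6 = 14; σ²_E = ((26−10)/6)² = 7.111
te_F = (10 + 4·11 + 18)/6 = 72/6 = 12; σ²_F = ((18−10)/6)² = 1.778

Forward pass:
ES_A = 0; EF_A = 9
ES_B = 9; EF_B = 9+5 = 14
ES_C = 14; EF_C = 14+10 = 24
ES_D = max(EF_A=9, EF_B=14) = 14; EF_D = 14+7 = 21
ES_E = 14; EF_E = 14+14 = 28
ES_F = max(EF_C=24, EF_D=21, EF_E=28) = 28; EF_F = 28+12 = 40
Expected project duration μ = 40 days. Critical path: A → B → E → F.

Variance along critical path = 0.444 + 0.444 + 7.111 + 1.778 = 9.778; σ = 3.127 days.
D = μ + z·σ = 40 + 1.282·3.127 = 44.0 days

44.0 days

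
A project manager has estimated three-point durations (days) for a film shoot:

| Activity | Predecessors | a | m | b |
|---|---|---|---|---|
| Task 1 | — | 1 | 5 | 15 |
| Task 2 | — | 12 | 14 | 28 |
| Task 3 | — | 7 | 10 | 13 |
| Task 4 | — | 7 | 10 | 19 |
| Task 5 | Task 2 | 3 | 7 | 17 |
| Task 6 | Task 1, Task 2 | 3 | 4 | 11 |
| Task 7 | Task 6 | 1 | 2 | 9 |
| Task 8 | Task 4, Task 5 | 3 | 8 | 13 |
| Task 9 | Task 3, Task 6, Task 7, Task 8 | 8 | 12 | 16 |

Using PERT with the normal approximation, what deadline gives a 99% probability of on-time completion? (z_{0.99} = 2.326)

te_Task 1 = (1 + 4·5 + 15)/6 = 36/6 = 6; σ²_Task 1 = ((15−1)/6)² = 5.444
te_Task 2 = (12 + 4·14 + 28)/6 = 96/6 = 16; σ²_Task 2 = ((28−12)/6)² = 7.111
te_Task 3 = (7 + 4·10 + 13)/6 = 60/6 = 10; σ²_Task 3 = ((13−7)/6)² = 1.000
te_Task 4 = (7 + 4·10 + 19)/6 = 66/6 = 11; σ²_Task 4 = ((19−7)/6)² = 4.000
te_Task 5 = (3 + 4·7 + 17)/6 = 48/6 = 8; σ²_Task 5 = ((17−3)/6)² = 5.444
te_Task 6 = (3 + 4·4 + 11)/6 = 30/6 = 5; σ²_Task 6 = ((11−3)/6)² = 1.778
te_Task 7 = (1 + 4·2 + 9)/6 = 18/6 = 3; σ²_Task 7 = ((9−1)/6)² = 1.778
te_Task 8 = (3 + 4·8 + 13)/6 = 48/6 = 8; σ²_Task 8 = ((13−3)/6)² = 2.778
te_Task 9 = (8 + 4·12 + 16)/6 = 72/6 = 12; σ²_Task 9 = ((16−8)/6)² = 1.778

Forward pass:
ES_Task 1 = 0; EF_Task 1 = 6
ES_Task 2 = 0; EF_Task 2 = 16
ES_Task 3 = 0; EF_Task 3 = 10
ES_Task 4 = 0; EF_Task 4 = 11
ES_Task 5 = 16; EF_Task 5 = 16+8 = 24
ES_Task 6 = max(EF_Task 1=6, EF_Task 2=16) = 16; EF_Task 6 = 16+5 = 21
ES_Task 7 = 21; EF_Task 7 = 21+3 = 24
ES_Task 8 = max(EF_Task 4=11, EF_Task 5=24) = 24; EF_Task 8 = 24+8 = 32
ES_Task 9 = max(EF_Task 3=10, EF_Task 6=21, EF_Task 7=24, EF_Task 8=32) = 32; EF_Task 9 = 32+12 = 44
Expected project duration μ = 44 days. Critical path: Task 2 → Task 5 → Task 8 → Task 9.

Variance along critical path = 7.111 + 5.444 + 2.778 + 1.778 = 17.111; σ = 4.137 days.
D = μ + z·σ = 44 + 2.326·4.137 = 53.6 days

53.6 days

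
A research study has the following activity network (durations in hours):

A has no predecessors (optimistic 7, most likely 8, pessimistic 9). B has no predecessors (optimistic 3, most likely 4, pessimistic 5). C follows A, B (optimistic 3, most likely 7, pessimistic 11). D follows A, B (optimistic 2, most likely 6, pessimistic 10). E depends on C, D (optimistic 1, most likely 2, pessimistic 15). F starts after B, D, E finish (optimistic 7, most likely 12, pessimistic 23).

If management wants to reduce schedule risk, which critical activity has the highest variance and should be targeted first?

F

te_A = (7 + 4·8 + 9)/6 = 48/6 = 8; σ²_A = ((9−7)/6)² = 0.111
te_B = (3 + 4·4 + 5)/6 = 24/6 = 4; σ²_B = ((5−3)/6)² = 0.111
te_C = (3 + 4·7 + 11)/6 = 42/6 = 7; σ²_C = ((11−3)/6)² = 1.778
te_D = (2 + 4·6 + 10)/6 = 36/6 = 6; σ²_D = ((10−2)/6)² = 1.778
te_E = (1 + 4·2 + 15)/6 = 24/6 = 4; σ²_E = ((15−1)/6)² = 5.444
te_F = (7 + 4·12 + 23)/6 = 78/6 = 13; σ²_F = ((23−7)/6)² = 7.111

Forward pass:
ES_A = 0; EF_A = 8
ES_B = 0; EF_B = 4
ES_C = max(EF_A=8, EF_B=4) = 8; EF_C = 8+7 = 15
ES_D = max(EF_A=8, EF_B=4) = 8; EF_D = 8+6 = 14
ES_E = max(EF_C=15, EF_D=14) = 15; EF_E = 15+4 = 19
ES_F = max(EF_B=4, EF_D=14, EF_E=19) = 19; EF_F = 19+13 = 32
Expected project duration μ = 32 hours. Critical path: A → C → E → F.

Variances on critical path: σ²_A=0.111, σ²_C=1.778, σ²_E=5.444, σ²_F=7.111.
Largest is σ²_F = 7.111.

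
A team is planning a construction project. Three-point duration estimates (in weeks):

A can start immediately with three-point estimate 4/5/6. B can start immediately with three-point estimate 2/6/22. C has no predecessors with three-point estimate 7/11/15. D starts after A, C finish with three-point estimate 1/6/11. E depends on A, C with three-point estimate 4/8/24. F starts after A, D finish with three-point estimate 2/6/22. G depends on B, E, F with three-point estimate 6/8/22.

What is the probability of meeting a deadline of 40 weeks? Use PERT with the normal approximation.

te_A = (4 + 4·5 + 6)/6 = 30/6 = 5; σ²_A = ((6−4)/6)² = 0.111
te_B = (2 + 4·6 + 22)/6 = 48/6 = 8; σ²_B = ((22−2)/6)² = 11.111
te_C = (7 + 4·11 + 15)/6 = 66/6 = 11; σ²_C = ((15−7)/6)² = 1.778
te_D = (1 + 4·6 + 11)/6 = 36/6 = 6; σ²_D = ((11−1)/6)² = 2.778
te_E = (4 + 4·8 + 24)/6 = 60/6 = 10; σ²_E = ((24−4)/6)² = 11.111
te_F = (2 + 4·6 + 22)/6 = 48/6 = 8; σ²_F = ((22−2)/6)² = 11.111
te_G = (6 + 4·8 + 22)/6 = 60/6 = 10; σ²_G = ((22−6)/6)² = 7.111

Forward pass:
ES_A = 0; EF_A = 5
ES_B = 0; EF_B = 8
ES_C = 0; EF_C = 11
ES_D = max(EF_A=5, EF_C=11) = 11; EF_D = 11+6 = 17
ES_E = max(EF_A=5, EF_C=11) = 11; EF_E = 11+10 = 21
ES_F = max(EF_A=5, EF_D=17) = 17; EF_F = 17+8 = 25
ES_G = max(EF_B=8, EF_E=21, EF_F=25) = 25; EF_G = 25+10 = 35
Expected project duration μ = 35 weeks. Critical path: C → D → F → G.

Variance along critical path = 1.778 + 2.778 + 11.111 + 7.111 = 22.778; σ = √22.778 = 4.773 weeks.
Z = (40 − 35) / 4.773 = 1.048
P(T ≤ 40) = Φ(1.048) ≈ 0.853

0.853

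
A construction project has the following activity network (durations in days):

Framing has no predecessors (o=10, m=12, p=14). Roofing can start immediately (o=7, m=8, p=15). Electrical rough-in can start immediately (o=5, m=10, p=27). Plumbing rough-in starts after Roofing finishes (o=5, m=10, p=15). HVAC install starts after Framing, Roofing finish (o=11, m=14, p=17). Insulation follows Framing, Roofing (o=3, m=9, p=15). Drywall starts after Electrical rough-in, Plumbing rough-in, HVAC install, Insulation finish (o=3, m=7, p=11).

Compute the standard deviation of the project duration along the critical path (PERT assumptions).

1.80 days

te_Framing = (10 + 4·12 + 14)/6 = 72/6 = 12; σ²_Framing = ((14−10)/6)² = 0.444
te_Roofing = (7 + 4·8 + 15)/6 = 54/6 = 9; σ²_Roofing = ((15−7)/6)² = 1.778
te_Electrical rough-in = (5 + 4·10 + 27)/6 = 72/6 = 12; σ²_Electrical rough-in = ((27−5)/6)² = 13.444
te_Plumbing rough-in = (5 + 4·10 + 15)/6 = 60/6 = 10; σ²_Plumbing rough-in = ((15−5)/6)² = 2.778
te_HVAC install = (11 + 4·14 + 17)/6 = 84/6 = 14; σ²_HVAC install = ((17−11)/6)² = 1.000
te_Insulation = (3 + 4·9 + 15)/6 = 54/6 = 9; σ²_Insulation = ((15−3)/6)² = 4.000
te_Drywall = (3 + 4·7 + 11)/6 = 42/6 = 7; σ²_Drywall = ((11−3)/6)² = 1.778

Forward pass:
ES_Framing = 0; EF_Framing = 12
ES_Roofing = 0; EF_Roofing = 9
ES_Electrical rough-in = 0; EF_Electrical rough-in = 12
ES_Plumbing rough-in = 9; EF_Plumbing rough-in = 9+10 = 19
ES_HVAC install = max(EF_Framing=12, EF_Roofing=9) = 12; EF_HVAC install = 12+14 = 26
ES_Insulation = max(EF_Framing=12, EF_Roofing=9) = 12; EF_Insulation = 12+9 = 21
ES_Drywall = max(EF_Electrical rough-in=12, EF_Plumbing rough-in=19, EF_HVAC install=26, EF_Insulation=21) = 26; EF_Drywall = 26+7 = 33
Expected project duration μ = 33 days. Critical path: Framing → HVAC install → Drywall.

Variance along critical path = 0.444 + 1.000 + 1.778 = 3.222
σ = √3.222 = 1.795 days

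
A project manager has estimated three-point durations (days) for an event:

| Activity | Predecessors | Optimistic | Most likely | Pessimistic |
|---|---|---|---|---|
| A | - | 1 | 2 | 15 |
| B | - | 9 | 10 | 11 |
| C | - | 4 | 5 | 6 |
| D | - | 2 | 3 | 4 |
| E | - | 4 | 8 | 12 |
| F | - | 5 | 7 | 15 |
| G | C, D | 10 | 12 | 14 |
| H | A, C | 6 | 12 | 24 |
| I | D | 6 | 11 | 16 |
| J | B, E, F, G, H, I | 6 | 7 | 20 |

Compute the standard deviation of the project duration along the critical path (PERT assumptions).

te_A = (1 + 4·2 + 15)/6 = 24/6 = 4; σ²_A = ((15−1)/6)² = 5.444
te_B = (9 + 4·10 + 11)/6 = 60/6 = 10; σ²_B = ((11−9)/6)² = 0.111
te_C = (4 + 4·5 + 6)/6 = 30/6 = 5; σ²_C = ((6−4)/6)² = 0.111
te_D = (2 + 4·3 + 4)/6 = 18/6 = 3; σ²_D = ((4−2)/6)² = 0.111
te_E = (4 + 4·8 + 12)/6 = 48/6 = 8; σ²_E = ((12−4)/6)² = 1.778
te_F = (5 + 4·7 + 15)/6 = 48/6 = 8; σ²_F = ((15−5)/6)² = 2.778
te_G = (10 + 4·12 + 14)/6 = 72/6 = 12; σ²_G = ((14−10)/6)² = 0.444
te_H = (6 + 4·12 + 24)/6 = 78/6 = 13; σ²_H = ((24−6)/6)² = 9.000
te_I = (6 + 4·11 + 16)/6 = 66/6 = 11; σ²_I = ((16−6)/6)² = 2.778
te_J = (6 + 4·7 + 20)/6 = 54/6 = 9; σ²_J = ((20−6)/6)² = 5.444

Forward pass:
ES_A = 0; EF_A = 4
ES_B = 0; EF_B = 10
ES_C = 0; EF_C = 5
ES_D = 0; EF_D = 3
ES_E = 0; EF_E = 8
ES_F = 0; EF_F = 8
ES_G = max(EF_C=5, EF_D=3) = 5; EF_G = 5+12 = 17
ES_H = max(EF_A=4, EF_C=5) = 5; EF_H = 5+13 = 18
ES_I = 3; EF_I = 3+11 = 14
ES_J = max(EF_B=10, EF_E=8, EF_F=8, EF_G=17, EF_H=18, EF_I=14) = 18; EF_J = 18+9 = 27
Expected project duration μ = 27 days. Critical path: C → H → J.

Variance along critical path = 0.111 + 9.000 + 5.444 = 14.556
σ = √14.556 = 3.815 days

3.82 days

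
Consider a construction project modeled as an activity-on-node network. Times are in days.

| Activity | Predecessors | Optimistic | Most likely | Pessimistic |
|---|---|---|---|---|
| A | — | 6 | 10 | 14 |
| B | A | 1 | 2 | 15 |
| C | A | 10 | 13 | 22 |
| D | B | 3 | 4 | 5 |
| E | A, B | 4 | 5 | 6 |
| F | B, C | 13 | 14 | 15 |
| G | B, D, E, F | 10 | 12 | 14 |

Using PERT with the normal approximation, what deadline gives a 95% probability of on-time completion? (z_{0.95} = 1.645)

te_A = (6 + 4·10 + 14)/6 = 60/6 = 10; σ²_A = ((14−6)/6)² = 1.778
te_B = (1 + 4·2 + 15)/6 = 24/6 = 4; σ²_B = ((15−1)/6)² = 5.444
te_C = (10 + 4·13 + 22)/6 = 84/6 = 14; σ²_C = ((22−10)/6)² = 4.000
te_D = (3 + 4·4 + 5)/6 = 24/6 = 4; σ²_D = ((5−3)/6)² = 0.111
te_E = (4 + 4·5 + 6)/6 = 30/6 = 5; σ²_E = ((6−4)/6)² = 0.111
te_F = (13 + 4·14 + 15)/6 = 84/6 = 14; σ²_F = ((15−13)/6)² = 0.111
te_G = (10 + 4·12 + 14)/6 = 72/6 = 12; σ²_G = ((14−10)/6)² = 0.444

Forward pass:
ES_A = 0; EF_A = 10
ES_B = 10; EF_B = 10+4 = 14
ES_C = 10; EF_C = 10+14 = 24
ES_D = 14; EF_D = 14+4 = 18
ES_E = max(EF_A=10, EF_B=14) = 14; EF_E = 14+5 = 19
ES_F = max(EF_B=14, EF_C=24) = 24; EF_F = 24+14 = 38
ES_G = max(EF_B=14, EF_D=18, EF_E=19, EF_F=38) = 38; EF_G = 38+12 = 50
Expected project duration μ = 50 days. Critical path: A → C → F → G.

Variance along critical path = 1.778 + 4.000 + 0.111 + 0.444 = 6.333; σ = 2.517 days.
D = μ + z·σ = 50 + 1.645·2.517 = 54.1 days

54.1 days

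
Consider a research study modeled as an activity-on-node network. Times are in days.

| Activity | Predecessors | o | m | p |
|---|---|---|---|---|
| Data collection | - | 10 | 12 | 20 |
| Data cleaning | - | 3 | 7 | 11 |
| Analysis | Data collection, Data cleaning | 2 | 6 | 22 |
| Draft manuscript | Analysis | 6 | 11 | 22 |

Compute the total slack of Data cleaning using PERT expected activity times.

te_Data collection = (10 + 4·12 + 20)/6 = 78/6 = 13
te_Data cleaning = (3 + 4·7 + 11)/6 = 42/6 = 7
te_Analysis = (2 + 4·6 + 22)/6 = 48/6 = 8
te_Draft manuscript = (6 + 4·11 + 22)/6 = 72/6 = 12

Forward pass:
ES_Data collection = 0; EF_Data collection = 13
ES_Data cleaning = 0; EF_Data cleaning = 7
ES_Analysis = max(EF_Data collection=13, EF_Data cleaning=7) = 13; EF_Analysis = 13+8 = 21
ES_Draft manuscript = 21; EF_Draft manuscript = 21+12 = 33
Expected project duration μ = 33 days. Critical path: Data collection → Analysis → Draft manuscript.

Backward pass:
LF_Draft manuscript = 33; LS_Draft manuscript = 33−12 = 21
LF_Analysis = LS_Draft manuscript = 21; LS_Analysis = 21−8 = 13
LF_Data cleaning = LS_Analysis = 13; LS_Data cleaning = 13−7 = 6
LF_Data collection = LS_Analysis = 13; LS_Data collection = 13−13 = 0
Slack_Data cleaning = LS_Data cleaning − ES_Data cleaning = 6 − 0 = 6

6 days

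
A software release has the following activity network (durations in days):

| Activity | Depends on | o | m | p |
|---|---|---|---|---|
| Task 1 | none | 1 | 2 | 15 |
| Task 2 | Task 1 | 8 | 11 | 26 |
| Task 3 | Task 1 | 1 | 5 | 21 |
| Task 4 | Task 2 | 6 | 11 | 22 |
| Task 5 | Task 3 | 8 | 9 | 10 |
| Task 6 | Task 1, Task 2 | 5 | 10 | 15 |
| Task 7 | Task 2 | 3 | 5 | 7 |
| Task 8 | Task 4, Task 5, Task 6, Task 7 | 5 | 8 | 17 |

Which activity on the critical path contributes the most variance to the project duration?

Task 2

te_Task 1 = (1 + 4·2 + 15)/6 = 24/6 = 4; σ²_Task 1 = ((15−1)/6)² = 5.444
te_Task 2 = (8 + 4·11 + 26)/6 = 78/6 = 13; σ²_Task 2 = ((26−8)/6)² = 9.000
te_Task 3 = (1 + 4·5 + 21)/6 = 42/6 = 7; σ²_Task 3 = ((21−1)/6)² = 11.111
te_Task 4 = (6 + 4·11 + 22)/6 = 72/6 = 12; σ²_Task 4 = ((22−6)/6)² = 7.111
te_Task 5 = (8 + 4·9 + 10)/6 = 54/6 = 9; σ²_Task 5 = ((10−8)/6)² = 0.111
te_Task 6 = (5 + 4·10 + 15)/6 = 60/6 = 10; σ²_Task 6 = ((15−5)/6)² = 2.778
te_Task 7 = (3 + 4·5 + 7)/6 = 30/6 = 5; σ²_Task 7 = ((7−3)/6)² = 0.444
te_Task 8 = (5 + 4·8 + 17)/6 = 54/6 = 9; σ²_Task 8 = ((17−5)/6)² = 4.000

Forward pass:
ES_Task 1 = 0; EF_Task 1 = 4
ES_Task 2 = 4; EF_Task 2 = 4+13 = 17
ES_Task 3 = 4; EF_Task 3 = 4+7 = 11
ES_Task 4 = 17; EF_Task 4 = 17+12 = 29
ES_Task 5 = 11; EF_Task 5 = 11+9 = 20
ES_Task 6 = max(EF_Task 1=4, EF_Task 2=17) = 17; EF_Task 6 = 17+10 = 27
ES_Task 7 = 17; EF_Task 7 = 17+5 = 22
ES_Task 8 = max(EF_Task 4=29, EF_Task 5=20, EF_Task 6=27, EF_Task 7=22) = 29; EF_Task 8 = 29+9 = 38
Expected project duration μ = 38 days. Critical path: Task 1 → Task 2 → Task 4 → Task 8.

Variances on critical path: σ²_Task 1=5.444, σ²_Task 2=9.000, σ²_Task 4=7.111, σ²_Task 8=4.000.
Largest is σ²_Task 2 = 9.000.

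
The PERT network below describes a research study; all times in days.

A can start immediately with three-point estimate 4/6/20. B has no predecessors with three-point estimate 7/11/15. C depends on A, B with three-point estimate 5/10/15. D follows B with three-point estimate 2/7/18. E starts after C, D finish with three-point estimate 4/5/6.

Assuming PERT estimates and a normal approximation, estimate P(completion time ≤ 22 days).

te_A = (4 + 4·6 + 20)/6 = 48/6 = 8; σ²_A = ((20−4)/6)² = 7.111
te_B = (7 + 4·11 + 15)/6 = 66/6 = 11; σ²_B = ((15−7)/6)² = 1.778
te_C = (5 + 4·10 + 15)/6 = 60/6 = 10; σ²_C = ((15−5)/6)² = 2.778
te_D = (2 + 4·7 + 18)/6 = 48/6 = 8; σ²_D = ((18−2)/6)² = 7.111
te_E = (4 + 4·5 + 6)/6 = 30/6 = 5; σ²_E = ((6−4)/6)² = 0.111

Forward pass:
ES_A = 0; EF_A = 8
ES_B = 0; EF_B = 11
ES_C = max(EF_A=8, EF_B=11) = 11; EF_C = 11+10 = 21
ES_D = 11; EF_D = 11+8 = 19
ES_E = max(EF_C=21, EF_D=19) = 21; EF_E = 21+5 = 26
Expected project duration μ = 26 days. Critical path: B → C → E.

Variance along critical path = 1.778 + 2.778 + 0.111 = 4.667; σ = √4.667 = 2.160 days.
Z = (22 − 26) / 2.160 = -1.852
P(T ≤ 22) = Φ(-1.852) ≈ 0.032

0.032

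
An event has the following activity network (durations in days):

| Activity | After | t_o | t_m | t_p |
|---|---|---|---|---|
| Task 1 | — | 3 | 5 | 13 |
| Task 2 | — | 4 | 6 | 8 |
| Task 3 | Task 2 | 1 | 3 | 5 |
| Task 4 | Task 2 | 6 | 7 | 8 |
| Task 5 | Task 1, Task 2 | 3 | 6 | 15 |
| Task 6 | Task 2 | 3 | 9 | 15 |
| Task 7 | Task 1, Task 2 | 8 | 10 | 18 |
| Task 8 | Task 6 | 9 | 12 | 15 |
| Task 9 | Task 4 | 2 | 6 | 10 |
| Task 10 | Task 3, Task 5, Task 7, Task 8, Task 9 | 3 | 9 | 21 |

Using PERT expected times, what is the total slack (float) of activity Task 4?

8 days

te_Task 1 = (3 + 4·5 + 13)/6 = 36/6 = 6
te_Task 2 = (4 + 4·6 + 8)/6 = 36/6 = 6
te_Task 3 = (1 + 4·3 + 5)/6 = 18/6 = 3
te_Task 4 = (6 + 4·7 + 8)/6 = 42/6 = 7
te_Task 5 = (3 + 4·6 + 15)/6 = 42/6 = 7
te_Task 6 = (3 + 4·9 + 15)/6 = 54/6 = 9
te_Task 7 = (8 + 4·10 + 18)/6 = 66/6 = 11
te_Task 8 = (9 + 4·12 + 15)/6 = 72/6 = 12
te_Task 9 = (2 + 4·6 + 10)/6 = 36/6 = 6
te_Task 10 = (3 + 4·9 + 21)/6 = 60/6 = 10

Forward pass:
ES_Task 1 = 0; EF_Task 1 = 6
ES_Task 2 = 0; EF_Task 2 = 6
ES_Task 3 = 6; EF_Task 3 = 6+3 = 9
ES_Task 4 = 6; EF_Task 4 = 6+7 = 13
ES_Task 5 = max(EF_Task 1=6, EF_Task 2=6) = 6; EF_Task 5 = 6+7 = 13
ES_Task 6 = 6; EF_Task 6 = 6+9 = 15
ES_Task 7 = max(EF_Task 1=6, EF_Task 2=6) = 6; EF_Task 7 = 6+11 = 17
ES_Task 8 = 15; EF_Task 8 = 15+12 = 27
ES_Task 9 = 13; EF_Task 9 = 13+6 = 19
ES_Task 10 = max(EF_Task 3=9, EF_Task 5=13, EF_Task 7=17, EF_Task 8=27, EF_Task 9=19) = 27; EF_Task 10 = 27+10 = 37
Expected project duration μ = 37 days. Critical path: Task 2 → Task 6 → Task 8 → Task 10.

Backward pass:
LF_Task 10 = 37; LS_Task 10 = 37−10 = 27
LF_Task 9 = LS_Task 10 = 27; LS_Task 9 = 27−6 = 21
LF_Task 8 = LS_Task 10 = 27; LS_Task 8 = 27−12 = 15
LF_Task 7 = LS_Task 10 = 27; LS_Task 7 = 27−11 = 16
LF_Task 6 = LS_Task 8 = 15; LS_Task 6 = 15−9 = 6
LF_Task 5 = LS_Task 10 = 27; LS_Task 5 = 27−7 = 20
LF_Task 4 = LS_Task 9 = 21; LS_Task 4 = 21−7 = 14
LF_Task 3 = LS_Task 10 = 27; LS_Task 3 = 27−3 = 24
LF_Task 2 = min(LS_Task 3=24, LS_Task 4=14, LS_Task 5=20, LS_Task 6=6, LS_Task 7=16) = 6; LS_Task 2 = 6−6 = 0
LF_Task 1 = min(LS_Task 5=20, LS_Task 7=16) = 16; LS_Task 1 = 16−6 = 10
Slack_Task 4 = LS_Task 4 − ES_Task 4 = 14 − 6 = 8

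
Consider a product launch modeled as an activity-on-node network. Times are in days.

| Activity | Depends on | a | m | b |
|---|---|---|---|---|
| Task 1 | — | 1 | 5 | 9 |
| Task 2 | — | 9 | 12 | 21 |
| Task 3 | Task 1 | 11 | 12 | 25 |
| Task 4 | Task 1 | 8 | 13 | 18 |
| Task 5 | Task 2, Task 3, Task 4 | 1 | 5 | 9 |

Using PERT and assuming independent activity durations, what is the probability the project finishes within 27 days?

0.841

te_Task 1 = (1 + 4·5 + 9)/6 = 30/6 = 5; σ²_Task 1 = ((9−1)/6)² = 1.778
te_Task 2 = (9 + 4·12 + 21)/6 = 78/6 = 13; σ²_Task 2 = ((21−9)/6)² = 4.000
te_Task 3 = (11 + 4·12 + 25)/6 = 84/6 = 14; σ²_Task 3 = ((25−11)/6)² = 5.444
te_Task 4 = (8 + 4·13 + 18)/6 = 78/6 = 13; σ²_Task 4 = ((18−8)/6)² = 2.778
te_Task 5 = (1 + 4·5 + 9)/6 = 30/6 = 5; σ²_Task 5 = ((9−1)/6)² = 1.778

Forward pass:
ES_Task 1 = 0; EF_Task 1 = 5
ES_Task 2 = 0; EF_Task 2 = 13
ES_Task 3 = 5; EF_Task 3 = 5+14 = 19
ES_Task 4 = 5; EF_Task 4 = 5+13 = 18
ES_Task 5 = max(EF_Task 2=13, EF_Task 3=19, EF_Task 4=18) = 19; EF_Task 5 = 19+5 = 24
Expected project duration μ = 24 days. Critical path: Task 1 → Task 3 → Task 5.

Variance along critical path = 1.778 + 5.444 + 1.778 = 9.000; σ = √9.000 = 3.000 days.
Z = (27 − 24) / 3.000 = 1.000
P(T ≤ 27) = Φ(1.000) ≈ 0.841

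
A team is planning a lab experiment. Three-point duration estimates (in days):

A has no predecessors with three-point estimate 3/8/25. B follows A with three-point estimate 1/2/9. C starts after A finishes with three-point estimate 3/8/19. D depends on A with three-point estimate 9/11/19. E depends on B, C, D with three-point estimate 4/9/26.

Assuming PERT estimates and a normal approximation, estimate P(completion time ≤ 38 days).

0.821

te_A = (3 + 4·8 + 25)/6 = 60/6 = 10; σ²_A = ((25−3)/6)² = 13.444
te_B = (1 + 4·2 + 9)/6 = 18/6 = 3; σ²_B = ((9−1)/6)² = 1.778
te_C = (3 + 4·8 + 19)/6 = 54/6 = 9; σ²_C = ((19−3)/6)² = 7.111
te_D = (9 + 4·11 + 19)/6 = 72/6 = 12; σ²_D = ((19−9)/6)² = 2.778
te_E = (4 + 4·9 + 26)/6 = 66/6 = 11; σ²_E = ((26−4)/6)² = 13.444

Forward pass:
ES_A = 0; EF_A = 10
ES_B = 10; EF_B = 10+3 = 13
ES_C = 10; EF_C = 10+9 = 19
ES_D = 10; EF_D = 10+12 = 22
ES_E = max(EF_B=13, EF_C=19, EF_D=22) = 22; EF_E = 22+11 = 33
Expected project duration μ = 33 days. Critical path: A → D → E.

Variance along critical path = 13.444 + 2.778 + 13.444 = 29.667; σ = √29.667 = 5.447 days.
Z = (38 − 33) / 5.447 = 0.918
P(T ≤ 38) = Φ(0.918) ≈ 0.821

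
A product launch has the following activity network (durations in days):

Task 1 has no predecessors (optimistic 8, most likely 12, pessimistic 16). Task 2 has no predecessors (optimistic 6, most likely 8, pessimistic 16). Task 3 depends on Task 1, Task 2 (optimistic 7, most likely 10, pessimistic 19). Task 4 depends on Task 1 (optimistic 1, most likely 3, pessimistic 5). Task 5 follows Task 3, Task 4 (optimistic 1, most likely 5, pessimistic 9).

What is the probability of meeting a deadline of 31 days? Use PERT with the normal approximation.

te_Task 1 = (8 + 4·12 + 16)/6 = 72/6 = 12; σ²_Task 1 = ((16−8)/6)² = 1.778
te_Task 2 = (6 + 4·8 + 16)/6 = 54/6 = 9; σ²_Task 2 = ((16−6)/6)² = 2.778
te_Task 3 = (7 + 4·10 + 19)/6 = 66/6 = 11; σ²_Task 3 = ((19−7)/6)² = 4.000
te_Task 4 = (1 + 4·3 + 5)/6 = 18/6 = 3; σ²_Task 4 = ((5−1)/6)² = 0.444
te_Task 5 = (1 + 4·5 + 9)/6 = 30/6 = 5; σ²_Task 5 = ((9−1)/6)² = 1.778

Forward pass:
ES_Task 1 = 0; EF_Task 1 = 12
ES_Task 2 = 0; EF_Task 2 = 9
ES_Task 3 = max(EF_Task 1=12, EF_Task 2=9) = 12; EF_Task 3 = 12+11 = 23
ES_Task 4 = 12; EF_Task 4 = 12+3 = 15
ES_Task 5 = max(EF_Task 3=23, EF_Task 4=15) = 23; EF_Task 5 = 23+5 = 28
Expected project duration μ = 28 days. Critical path: Task 1 → Task 3 → Task 5.

Variance along critical path = 1.778 + 4.000 + 1.778 = 7.556; σ = √7.556 = 2.749 days.
Z = (31 − 28) / 2.749 = 1.091
P(T ≤ 31) = Φ(1.091) ≈ 0.862

0.862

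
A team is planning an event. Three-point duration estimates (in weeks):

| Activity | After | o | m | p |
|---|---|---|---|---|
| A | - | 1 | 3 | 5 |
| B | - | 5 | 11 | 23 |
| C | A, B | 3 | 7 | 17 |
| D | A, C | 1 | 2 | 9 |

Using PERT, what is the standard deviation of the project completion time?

te_A = (1 + 4·3 + 5)/6 = 18/6 = 3; σ²_A = ((5−1)/6)² = 0.444
te_B = (5 + 4·11 + 23)/6 = 72/6 = 12; σ²_B = ((23−5)/6)² = 9.000
te_C = (3 + 4·7 + 17)/6 = 48/6 = 8; σ²_C = ((17−3)/6)² = 5.444
te_D = (1 + 4·2 + 9)/6 = 18/6 = 3; σ²_D = ((9−1)/6)² = 1.778

Forward pass:
ES_A = 0; EF_A = 3
ES_B = 0; EF_B = 12
ES_C = max(EF_A=3, EF_B=12) = 12; EF_C = 12+8 = 20
ES_D = max(EF_A=3, EF_C=20) = 20; EF_D = 20+3 = 23
Expected project duration μ = 23 weeks. Critical path: B → C → D.

Variance along critical path = 9.000 + 5.444 + 1.778 = 16.222
σ = √16.222 = 4.028 weeks

4.03 weeks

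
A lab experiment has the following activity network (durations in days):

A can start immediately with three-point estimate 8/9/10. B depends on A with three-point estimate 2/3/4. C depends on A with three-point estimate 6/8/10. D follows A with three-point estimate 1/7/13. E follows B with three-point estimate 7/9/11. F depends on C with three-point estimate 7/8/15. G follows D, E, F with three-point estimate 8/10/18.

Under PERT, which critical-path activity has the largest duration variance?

te_A = (8 + 4·9 + 10)/6 = 54/6 = 9; σ²_A = ((10−8)/6)² = 0.111
te_B = (2 + 4·3 + 4)/6 = 18/6 = 3; σ²_B = ((4−2)/6)² = 0.111
te_C = (6 + 4·8 + 10)/6 = 48/6 = 8; σ²_C = ((10−6)/6)² = 0.444
te_D = (1 + 4·7 + 13)/6 = 42/6 = 7; σ²_D = ((13−1)/6)² = 4.000
te_E = (7 + 4·9 + 11)/6 = 54/6 = 9; σ²_E = ((11−7)/6)² = 0.444
te_F = (7 + 4·8 + 15)/6 = 54/6 = 9; σ²_F = ((15−7)/6)² = 1.778
te_G = (8 + 4·10 + 18)/6 = 66/6 = 11; σ²_G = ((18−8)/6)² = 2.778

Forward pass:
ES_A = 0; EF_A = 9
ES_B = 9; EF_B = 9+3 = 12
ES_C = 9; EF_C = 9+8 = 17
ES_D = 9; EF_D = 9+7 = 16
ES_E = 12; EF_E = 12+9 = 21
ES_F = 17; EF_F = 17+9 = 26
ES_G = max(EF_D=16, EF_E=21, EF_F=26) = 26; EF_G = 26+11 = 37
Expected project duration μ = 37 days. Critical path: A → C → F → G.

Variances on critical path: σ²_A=0.111, σ²_C=0.444, σ²_F=1.778, σ²_G=2.778.
Largest is σ²_G = 2.778.

G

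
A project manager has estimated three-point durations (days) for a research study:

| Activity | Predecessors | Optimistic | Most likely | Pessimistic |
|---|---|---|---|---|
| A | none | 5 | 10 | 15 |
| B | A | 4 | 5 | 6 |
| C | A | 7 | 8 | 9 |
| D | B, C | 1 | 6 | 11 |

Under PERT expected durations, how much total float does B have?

3 days

te_A = (5 + 4·10 + 15)/6 = 60/6 = 10
te_B = (4 + 4·5 + 6)/6 = 30/6 = 5
te_C = (7 + 4·8 + 9)/6 = 48/6 = 8
te_D = (1 + 4·6 + 11)/6 = 36/6 = 6

Forward pass:
ES_A = 0; EF_A = 10
ES_B = 10; EF_B = 10+5 = 15
ES_C = 10; EF_C = 10+8 = 18
ES_D = max(EF_B=15, EF_C=18) = 18; EF_D = 18+6 = 24
Expected project duration μ = 24 days. Critical path: A → C → D.

Backward pass:
LF_D = 24; LS_D = 24−6 = 18
LF_C = LS_D = 18; LS_C = 18−8 = 10
LF_B = LS_D = 18; LS_B = 18−5 = 13
LF_A = min(LS_B=13, LS_C=10) = 10; LS_A = 10−10 = 0
Slack_B = LS_B − ES_B = 13 − 10 = 3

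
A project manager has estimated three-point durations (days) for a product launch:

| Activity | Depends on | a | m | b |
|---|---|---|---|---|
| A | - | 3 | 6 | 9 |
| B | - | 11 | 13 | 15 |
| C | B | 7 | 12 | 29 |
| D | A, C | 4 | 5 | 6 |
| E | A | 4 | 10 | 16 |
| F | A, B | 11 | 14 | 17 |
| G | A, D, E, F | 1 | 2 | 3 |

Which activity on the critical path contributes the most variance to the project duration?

te_A = (3 + 4·6 + 9)/6 = 36/6 = 6; σ²_A = ((9−3)/6)² = 1.000
te_B = (11 + 4·13 + 15)/6 = 78/6 = 13; σ²_B = ((15−11)/6)² = 0.444
te_C = (7 + 4·12 + 29)/6 = 84/6 = 14; σ²_C = ((29−7)/6)² = 13.444
te_D = (4 + 4·5 + 6)/6 = 30/6 = 5; σ²_D = ((6−4)/6)² = 0.111
te_E = (4 + 4·10 + 16)/6 = 60/6 = 10; σ²_E = ((16−4)/6)² = 4.000
te_F = (11 + 4·14 + 17)/6 = 84/6 = 14; σ²_F = ((17−11)/6)² = 1.000
te_G = (1 + 4·2 + 3)/6 = 12/6 = 2; σ²_G = ((3−1)/6)² = 0.111

Forward pass:
ES_A = 0; EF_A = 6
ES_B = 0; EF_B = 13
ES_C = 13; EF_C = 13+14 = 27
ES_D = max(EF_A=6, EF_C=27) = 27; EF_D = 27+5 = 32
ES_E = 6; EF_E = 6+10 = 16
ES_F = max(EF_A=6, EF_B=13) = 13; EF_F = 13+14 = 27
ES_G = max(EF_A=6, EF_D=32, EF_E=16, EF_F=27) = 32; EF_G = 32+2 = 34
Expected project duration μ = 34 days. Critical path: B → C → D → G.

Variances on critical path: σ²_B=0.444, σ²_C=13.444, σ²_D=0.111, σ²_G=0.111.
Largest is σ²_C = 13.444.

C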